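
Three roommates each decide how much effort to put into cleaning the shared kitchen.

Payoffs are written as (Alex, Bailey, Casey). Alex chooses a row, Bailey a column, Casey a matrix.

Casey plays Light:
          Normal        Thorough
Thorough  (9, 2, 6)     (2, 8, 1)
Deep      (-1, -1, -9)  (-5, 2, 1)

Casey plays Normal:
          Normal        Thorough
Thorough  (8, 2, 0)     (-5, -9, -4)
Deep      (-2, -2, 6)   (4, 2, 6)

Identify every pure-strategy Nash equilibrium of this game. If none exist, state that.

For each strategy profile, look for a profitable unilateral deviation.
(Thorough, Normal, Light): Bailey can switch to Thorough (2 → 8). Not NE.
(Thorough, Normal, Normal): Casey can switch to Light (0 → 6). Not NE.
(Thorough, Thorough, Light): Alex gets 2, best alternative -5; Bailey gets 8, best alternative 2; Casey gets 1, best alternative -4. No profitable deviation — NE.
(Thorough, Thorough, Normal): Alex can switch to Deep (-5 → 4). Not NE.
(Deep, Normal, Light): Alex can switch to Thorough (-1 → 9). Not NE.
(Deep, Normal, Normal): Alex can switch to Thorough (-2 → 8). Not NE.
(Deep, Thorough, Light): Alex can switch to Thorough (-5 → 2). Not NE.
(Deep, Thorough, Normal): Alex gets 4, best alternative -5; Bailey gets 2, best alternative -2; Casey gets 6, best alternative 1. No profitable deviation — NE.

The pure Nash equilibria are (Thorough, Thorough, Light) and (Deep, Thorough, Normal).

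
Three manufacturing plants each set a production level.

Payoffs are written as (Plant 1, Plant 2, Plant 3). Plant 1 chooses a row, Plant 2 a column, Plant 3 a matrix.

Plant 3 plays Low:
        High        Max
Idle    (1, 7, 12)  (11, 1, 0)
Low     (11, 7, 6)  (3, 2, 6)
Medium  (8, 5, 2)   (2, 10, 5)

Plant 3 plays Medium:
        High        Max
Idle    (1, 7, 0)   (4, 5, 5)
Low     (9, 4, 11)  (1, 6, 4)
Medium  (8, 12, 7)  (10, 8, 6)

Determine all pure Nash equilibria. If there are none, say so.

No pure-strategy Nash equilibrium.

For each strategy profile, look for a profitable unilateral deviation.
(Idle, High, Low): Plant 1 can switch to Low (1 → 11). Not NE.
(Idle, High, Medium): Plant 1 can switch to Low (1 → 9). Not NE.
(Idle, Max, Low): Plant 2 can switch to High (1 → 7). Not NE.
(Idle, Max, Medium): Plant 1 can switch to Medium (4 → 10). Not NE.
(Low, High, Low): Plant 3 can switch to Medium (6 → 11). Not NE.
(Low, High, Medium): Plant 2 can switch to Max (4 → 6). Not NE.
(Low, Max, Low): Plant 1 can switch to Idle (3 → 11). Not NE.
(Low, Max, Medium): Plant 1 can switch to Idle (1 → 4). Not NE.
(Medium, High, Low): Plant 1 can switch to Low (8 → 11). Not NE.
(Medium, High, Medium): Plant 1 can switch to Low (8 → 9). Not NE.
(Medium, Max, Low): Plant 1 can switch to Idle (2 → 11). Not NE.
(Medium, Max, Medium): Plant 2 can switch to High (8 → 12). Not NE.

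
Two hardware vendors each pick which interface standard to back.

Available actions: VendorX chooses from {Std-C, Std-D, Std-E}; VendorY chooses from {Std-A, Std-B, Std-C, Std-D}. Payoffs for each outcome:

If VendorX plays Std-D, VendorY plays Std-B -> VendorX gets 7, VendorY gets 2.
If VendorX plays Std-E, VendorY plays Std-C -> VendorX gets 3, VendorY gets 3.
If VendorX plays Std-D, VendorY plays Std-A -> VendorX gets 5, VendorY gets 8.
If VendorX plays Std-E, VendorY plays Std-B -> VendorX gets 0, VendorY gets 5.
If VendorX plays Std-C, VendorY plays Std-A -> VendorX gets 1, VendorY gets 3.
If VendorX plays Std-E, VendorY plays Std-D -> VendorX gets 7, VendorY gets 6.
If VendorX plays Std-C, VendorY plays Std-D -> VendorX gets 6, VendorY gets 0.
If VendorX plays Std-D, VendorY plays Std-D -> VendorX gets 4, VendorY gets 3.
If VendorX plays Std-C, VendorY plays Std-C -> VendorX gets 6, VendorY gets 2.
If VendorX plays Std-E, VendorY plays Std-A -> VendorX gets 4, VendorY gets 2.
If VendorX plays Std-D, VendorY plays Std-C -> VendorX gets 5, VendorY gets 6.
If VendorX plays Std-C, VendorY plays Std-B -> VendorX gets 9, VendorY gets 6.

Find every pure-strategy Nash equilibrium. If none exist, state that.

VendorX against Std-A: payoffs 1, 5, 4 → best response Std-D.
VendorX against Std-B: payoffs 9, 7, 0 → best response Std-C.
VendorX against Std-C: payoffs 6, 5, 3 → best response Std-C.
VendorX against Std-D: payoffs 6, 4, 7 → best response Std-E.
VendorY against Std-C: payoffs 3, 6, 2, 0 → best response Std-B.
VendorY against Std-D: payoffs 8, 2, 6, 3 → best response Std-A.
VendorY against Std-E: payoffs 2, 5, 3, 6 → best response Std-D.
Mutual best responses: (Std-C, Std-B); (Std-D, Std-A); (Std-E, Std-D).

Pure-strategy Nash equilibria: (Std-C, Std-B) and (Std-D, Std-A) and (Std-E, Std-D)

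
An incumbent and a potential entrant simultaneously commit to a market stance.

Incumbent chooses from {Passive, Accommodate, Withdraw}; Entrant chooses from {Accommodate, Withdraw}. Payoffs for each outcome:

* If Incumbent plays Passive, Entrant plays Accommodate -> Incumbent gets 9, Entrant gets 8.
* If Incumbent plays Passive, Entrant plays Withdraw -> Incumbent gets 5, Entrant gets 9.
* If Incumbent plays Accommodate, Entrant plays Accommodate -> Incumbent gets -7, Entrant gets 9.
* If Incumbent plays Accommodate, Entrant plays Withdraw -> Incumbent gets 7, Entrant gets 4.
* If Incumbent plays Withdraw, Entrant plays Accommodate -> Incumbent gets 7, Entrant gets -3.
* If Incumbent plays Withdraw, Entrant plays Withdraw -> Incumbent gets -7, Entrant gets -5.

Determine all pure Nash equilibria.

There is no pure-strategy Nash equilibrium.

Mark each player's best response to every combination of opponents' strategies; a profile where every player is best-responding is a pure Nash equilibrium.
Incumbent against Accommodate: payoffs 9, -7, 7 → best response Passive.
Incumbent against Withdraw: payoffs 5, 7, -7 → best response Accommodate.
Entrant against Passive: payoffs 8, 9 → best response Withdraw.
Entrant against Accommodate: payoffs 9, 4 → best response Accommodate.
Entrant against Withdraw: payoffs -3, -5 → best response Accommodate.
No profile is a mutual best response for all players.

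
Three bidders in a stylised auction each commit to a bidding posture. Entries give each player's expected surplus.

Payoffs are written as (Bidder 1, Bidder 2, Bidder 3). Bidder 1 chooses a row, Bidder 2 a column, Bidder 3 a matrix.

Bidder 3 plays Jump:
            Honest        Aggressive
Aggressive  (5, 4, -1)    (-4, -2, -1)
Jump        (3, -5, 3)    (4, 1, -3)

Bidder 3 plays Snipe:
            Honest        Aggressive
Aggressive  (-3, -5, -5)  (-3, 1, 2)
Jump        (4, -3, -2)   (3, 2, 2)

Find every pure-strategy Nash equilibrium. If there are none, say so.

The pure Nash equilibria are (Aggressive, Honest, Jump); (Jump, Aggressive, Snipe).

For each strategy profile, look for a profitable unilateral deviation.
(Aggressive, Honest, Jump): Bidder 1 gets 5, best alternative 3; Bidder 2 gets 4, best alternative -2; Bidder 3 gets -1, best alternative -5. No profitable deviation — NE.
(Aggressive, Honest, Snipe): Bidder 1 can switch to Jump (-3 → 4). Not NE.
(Aggressive, Aggressive, Jump): Bidder 1 can switch to Jump (-4 → 4). Not NE.
(Aggressive, Aggressive, Snipe): Bidder 1 can switch to Jump (-3 → 3). Not NE.
(Jump, Honest, Jump): Bidder 1 can switch to Aggressive (3 → 5). Not NE.
(Jump, Honest, Snipe): Bidder 2 can switch to Aggressive (-3 → 2). Not NE.
(Jump, Aggressive, Jump): Bidder 3 can switch to Snipe (-3 → 2). Not NE.
(Jump, Aggressive, Snipe): Bidder 1 gets 3, best alternative -3; Bidder 2 gets 2, best alternative -3; Bidder 3 gets 2, best alternative -3. No profitable deviation — NE.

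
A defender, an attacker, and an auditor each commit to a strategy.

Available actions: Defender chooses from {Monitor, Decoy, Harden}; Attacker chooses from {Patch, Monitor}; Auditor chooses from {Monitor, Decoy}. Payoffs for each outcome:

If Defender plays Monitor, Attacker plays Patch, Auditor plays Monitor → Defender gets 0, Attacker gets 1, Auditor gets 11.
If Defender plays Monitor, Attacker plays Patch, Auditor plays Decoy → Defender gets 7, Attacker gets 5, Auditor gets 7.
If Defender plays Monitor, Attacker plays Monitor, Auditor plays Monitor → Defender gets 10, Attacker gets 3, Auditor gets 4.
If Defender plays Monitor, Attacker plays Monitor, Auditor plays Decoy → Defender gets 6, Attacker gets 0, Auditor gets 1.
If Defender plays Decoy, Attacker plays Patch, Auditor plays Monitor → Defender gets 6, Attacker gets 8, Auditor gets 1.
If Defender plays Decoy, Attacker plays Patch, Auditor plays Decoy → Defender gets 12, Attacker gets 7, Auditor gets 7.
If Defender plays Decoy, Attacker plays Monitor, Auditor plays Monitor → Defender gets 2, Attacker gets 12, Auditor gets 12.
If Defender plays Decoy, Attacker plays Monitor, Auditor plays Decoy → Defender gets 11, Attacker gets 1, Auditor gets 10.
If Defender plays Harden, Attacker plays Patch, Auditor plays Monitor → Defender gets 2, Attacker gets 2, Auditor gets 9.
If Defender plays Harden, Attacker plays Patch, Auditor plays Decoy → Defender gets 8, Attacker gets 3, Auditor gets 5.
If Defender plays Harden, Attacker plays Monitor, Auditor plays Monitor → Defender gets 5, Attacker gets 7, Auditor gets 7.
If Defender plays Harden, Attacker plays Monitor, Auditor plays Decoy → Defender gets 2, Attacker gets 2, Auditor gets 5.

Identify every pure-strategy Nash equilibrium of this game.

The pure Nash equilibria are (Monitor, Monitor, Monitor), (Decoy, Patch, Decoy).

(Monitor, Patch, Monitor): Defender can switch to Decoy (0 → 6). Not NE.
(Monitor, Patch, Decoy): Defender can switch to Decoy (7 → 12). Not NE.
(Monitor, Monitor, Monitor): Defender gets 10, best alternative 5; Attacker gets 3, best alternative 1; Auditor gets 4, best alternative 1. No profitable deviation — NE.
(Monitor, Monitor, Decoy): Defender can switch to Decoy (6 → 11). Not NE.
(Decoy, Patch, Monitor): Attacker can switch to Monitor (8 → 12). Not NE.
(Decoy, Patch, Decoy): Defender gets 12, best alternative 8; Attacker gets 7, best alternative 1; Auditor gets 7, best alternative 1. No profitable deviation — NE.
(Decoy, Monitor, Monitor): Defender can switch to Monitor (2 → 10). Not NE.
(Decoy, Monitor, Decoy): Attacker can switch to Patch (1 → 7). Not NE.
(Harden, Patch, Monitor): Defender can switch to Decoy (2 → 6). Not NE.
(Harden, Patch, Decoy): Defender can switch to Decoy (8 → 12). Not NE.
(Harden, Monitor, Monitor): Defender can switch to Monitor (5 → 10). Not NE.
(Harden, Monitor, Decoy): Defender can switch to Monitor (2 → 6). Not NE.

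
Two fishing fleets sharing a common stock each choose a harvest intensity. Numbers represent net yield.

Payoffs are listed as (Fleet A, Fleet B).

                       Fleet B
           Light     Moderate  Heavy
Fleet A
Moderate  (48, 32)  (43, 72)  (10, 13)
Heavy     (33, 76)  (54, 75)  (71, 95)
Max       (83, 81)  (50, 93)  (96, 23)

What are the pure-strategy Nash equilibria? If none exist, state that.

This game has no pure Nash equilibrium.

(Moderate, Light): Fleet A can switch to Max (48 → 83). Not NE.
(Moderate, Moderate): Fleet A can switch to Heavy (43 → 54). Not NE.
(Moderate, Heavy): Fleet A can switch to Heavy (10 → 71). Not NE.
(Heavy, Light): Fleet A can switch to Moderate (33 → 48). Not NE.
(Heavy, Moderate): Fleet B can switch to Light (75 → 76). Not NE.
(Heavy, Heavy): Fleet A can switch to Max (71 → 96). Not NE.
(Max, Light): Fleet B can switch to Moderate (81 → 93). Not NE.
(Max, Moderate): Fleet A can switch to Heavy (50 → 54). Not NE.
(The remaining 1 profile has a profitable deviation by the same check.)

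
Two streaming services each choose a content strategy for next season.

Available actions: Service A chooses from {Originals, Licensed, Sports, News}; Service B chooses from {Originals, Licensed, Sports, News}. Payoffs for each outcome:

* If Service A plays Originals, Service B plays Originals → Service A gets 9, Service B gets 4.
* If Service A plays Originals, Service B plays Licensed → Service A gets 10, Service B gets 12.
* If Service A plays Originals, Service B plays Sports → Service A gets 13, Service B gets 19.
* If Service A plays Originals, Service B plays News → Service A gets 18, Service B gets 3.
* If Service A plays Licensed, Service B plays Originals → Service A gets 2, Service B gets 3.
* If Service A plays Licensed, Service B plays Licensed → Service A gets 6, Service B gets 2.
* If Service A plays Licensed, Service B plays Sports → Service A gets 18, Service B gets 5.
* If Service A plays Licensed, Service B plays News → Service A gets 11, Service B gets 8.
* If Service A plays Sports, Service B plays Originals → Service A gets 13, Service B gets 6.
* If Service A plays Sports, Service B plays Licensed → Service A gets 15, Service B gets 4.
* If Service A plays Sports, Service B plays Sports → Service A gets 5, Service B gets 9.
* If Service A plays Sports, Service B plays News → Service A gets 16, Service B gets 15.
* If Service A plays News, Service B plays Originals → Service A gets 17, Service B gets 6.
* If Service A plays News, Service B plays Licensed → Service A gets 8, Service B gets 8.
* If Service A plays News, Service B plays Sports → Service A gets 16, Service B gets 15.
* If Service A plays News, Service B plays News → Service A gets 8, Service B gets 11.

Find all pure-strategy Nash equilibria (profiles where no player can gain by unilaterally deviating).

For each player, find the best response to each opponent profile; mutual best responses are the pure NE.
Service A against Originals: payoffs 9, 2, 13, 17 → best response News.
Service A against Licensed: payoffs 10, 6, 15, 8 → best response Sports.
Service A against Sports: payoffs 13, 18, 5, 16 → best response Licensed.
Service A against News: payoffs 18, 11, 16, 8 → best response Originals.
Service B against Originals: payoffs 4, 12, 19, 3 → best response Sports.
Service B against Licensed: payoffs 3, 2, 5, 8 → best response News.
Service B against Sports: payoffs 6, 4, 9, 15 → best response News.
Service B against News: payoffs 6, 8, 15, 11 → best response Sports.
No profile is a mutual best response for all players.

There is no pure-strategy Nash equilibrium.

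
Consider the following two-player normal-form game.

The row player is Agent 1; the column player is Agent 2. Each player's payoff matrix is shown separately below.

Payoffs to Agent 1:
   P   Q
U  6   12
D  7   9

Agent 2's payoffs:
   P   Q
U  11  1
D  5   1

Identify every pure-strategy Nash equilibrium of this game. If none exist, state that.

Agent 1 against P: payoffs 6, 7 → best response D.
Agent 1 against Q: payoffs 12, 9 → best response U.
Agent 2 against U: payoffs 11, 1 → best response P.
Agent 2 against D: payoffs 5, 1 → best response P.
Mutual best responses: (D, P).

The unique pure-strategy Nash equilibrium is (D, P).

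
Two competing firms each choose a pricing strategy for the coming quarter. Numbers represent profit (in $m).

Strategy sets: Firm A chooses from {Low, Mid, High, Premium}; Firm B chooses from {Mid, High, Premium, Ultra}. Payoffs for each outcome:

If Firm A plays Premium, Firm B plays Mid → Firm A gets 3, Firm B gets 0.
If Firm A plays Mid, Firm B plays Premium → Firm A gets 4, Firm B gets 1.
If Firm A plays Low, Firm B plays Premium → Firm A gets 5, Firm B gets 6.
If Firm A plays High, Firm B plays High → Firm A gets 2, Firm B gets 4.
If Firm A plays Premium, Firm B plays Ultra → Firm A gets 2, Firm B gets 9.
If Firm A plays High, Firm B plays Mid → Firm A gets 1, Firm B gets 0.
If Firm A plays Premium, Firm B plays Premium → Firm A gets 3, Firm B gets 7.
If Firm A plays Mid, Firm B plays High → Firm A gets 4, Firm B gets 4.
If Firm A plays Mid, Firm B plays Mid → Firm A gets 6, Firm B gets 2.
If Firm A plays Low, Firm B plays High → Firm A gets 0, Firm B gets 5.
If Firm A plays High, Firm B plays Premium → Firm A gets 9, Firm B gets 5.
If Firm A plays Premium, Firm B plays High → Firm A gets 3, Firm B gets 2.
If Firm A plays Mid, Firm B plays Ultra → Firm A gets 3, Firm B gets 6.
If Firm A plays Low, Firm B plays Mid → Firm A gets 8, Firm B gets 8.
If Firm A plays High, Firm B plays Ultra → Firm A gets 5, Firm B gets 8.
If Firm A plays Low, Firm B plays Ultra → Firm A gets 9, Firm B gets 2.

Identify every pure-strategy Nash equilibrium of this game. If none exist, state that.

The unique pure-strategy Nash equilibrium is (Low, Mid).

Firm A against Mid: payoffs 8, 6, 1, 3 → best response Low.
Firm A against High: payoffs 0, 4, 2, 3 → best response Mid.
Firm A against Premium: payoffs 5, 4, 9, 3 → best response High.
Firm A against Ultra: payoffs 9, 3, 5, 2 → best response Low.
Firm B against Low: payoffs 8, 5, 6, 2 → best response Mid.
Firm B against Mid: payoffs 2, 4, 1, 6 → best response Ultra.
Firm B against High: payoffs 0, 4, 5, 8 → best response Ultra.
Firm B against Premium: payoffs 0, 2, 7, 9 → best response Ultra.
Mutual best responses: (Low, Mid).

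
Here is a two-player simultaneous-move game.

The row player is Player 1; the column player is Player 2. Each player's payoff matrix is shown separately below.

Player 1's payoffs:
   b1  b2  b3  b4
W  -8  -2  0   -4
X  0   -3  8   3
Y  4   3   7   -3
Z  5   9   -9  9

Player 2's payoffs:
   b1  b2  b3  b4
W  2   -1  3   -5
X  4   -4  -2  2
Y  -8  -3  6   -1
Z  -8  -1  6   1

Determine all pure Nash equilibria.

(W, b1): Player 1 can switch to X (-8 → 0). Not NE.
(W, b2): Player 1 can switch to Y (-2 → 3). Not NE.
(W, b3): Player 1 can switch to X (0 → 8). Not NE.
(W, b4): Player 1 can switch to X (-4 → 3). Not NE.
(X, b1): Player 1 can switch to Y (0 → 4). Not NE.
(X, b2): Player 1 can switch to W (-3 → -2). Not NE.
(X, b3): Player 2 can switch to b1 (-2 → 4). Not NE.
(X, b4): Player 1 can switch to Z (3 → 9). Not NE.
(Y, b1): Player 1 can switch to Z (4 → 5). Not NE.
(Y, b2): Player 1 can switch to Z (3 → 9). Not NE.
(Y, b3): Player 1 can switch to X (7 → 8). Not NE.
(Y, b4): Player 1 can switch to X (-3 → 3). Not NE.
(The remaining 4 profiles each have a profitable deviation by the same check.)

none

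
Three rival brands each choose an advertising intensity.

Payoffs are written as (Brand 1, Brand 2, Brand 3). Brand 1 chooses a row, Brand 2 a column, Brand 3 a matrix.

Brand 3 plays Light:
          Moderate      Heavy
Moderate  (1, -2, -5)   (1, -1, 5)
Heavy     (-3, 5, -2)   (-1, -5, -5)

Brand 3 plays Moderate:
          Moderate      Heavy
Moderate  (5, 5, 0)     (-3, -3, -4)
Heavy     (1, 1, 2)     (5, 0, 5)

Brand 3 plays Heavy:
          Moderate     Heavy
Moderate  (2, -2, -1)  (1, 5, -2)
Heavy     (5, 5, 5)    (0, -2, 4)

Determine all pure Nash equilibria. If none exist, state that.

Pure-strategy Nash equilibria: (Moderate, Moderate, Moderate); (Moderate, Heavy, Light); (Heavy, Moderate, Heavy)

For each strategy profile, look for a profitable unilateral deviation.
(Moderate, Moderate, Light): Brand 2 can switch to Heavy (-2 → -1). Not NE.
(Moderate, Moderate, Moderate): Brand 1 gets 5, best alternative 1; Brand 2 gets 5, best alternative -3; Brand 3 gets 0, best alternative -1. No profitable deviation — NE.
(Moderate, Moderate, Heavy): Brand 1 can switch to Heavy (2 → 5). Not NE.
(Moderate, Heavy, Light): Brand 1 gets 1, best alternative -1; Brand 2 gets -1, best alternative -2; Brand 3 gets 5, best alternative -2. No profitable deviation — NE.
(Moderate, Heavy, Moderate): Brand 1 can switch to Heavy (-3 → 5). Not NE.
(Moderate, Heavy, Heavy): Brand 3 can switch to Light (-2 → 5). Not NE.
(Heavy, Moderate, Light): Brand 1 can switch to Moderate (-3 → 1). Not NE.
(Heavy, Moderate, Moderate): Brand 1 can switch to Moderate (1 → 5). Not NE.
(Heavy, Moderate, Heavy): Brand 1 gets 5, best alternative 2; Brand 2 gets 5, best alternative -2; Brand 3 gets 5, best alternative 2. No profitable deviation — NE.
(The remaining 3 profiles each have a profitable deviation by the same check.)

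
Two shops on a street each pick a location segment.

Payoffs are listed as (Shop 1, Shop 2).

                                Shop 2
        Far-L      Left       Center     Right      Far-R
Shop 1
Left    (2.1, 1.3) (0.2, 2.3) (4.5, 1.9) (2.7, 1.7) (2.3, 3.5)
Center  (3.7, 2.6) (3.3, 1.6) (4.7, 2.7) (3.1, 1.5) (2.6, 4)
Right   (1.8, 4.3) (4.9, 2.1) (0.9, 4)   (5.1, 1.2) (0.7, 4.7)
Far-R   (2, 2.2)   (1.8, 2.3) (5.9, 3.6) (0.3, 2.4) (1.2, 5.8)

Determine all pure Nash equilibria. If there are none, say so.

(Center, Far-R)

Shop 1 against Far-L: payoffs 2.1, 3.7, 1.8, 2 → best response Center.
Shop 1 against Left: payoffs 0.2, 3.3, 4.9, 1.8 → best response Right.
Shop 1 against Center: payoffs 4.5, 4.7, 0.9, 5.9 → best response Far-R.
Shop 1 against Right: payoffs 2.7, 3.1, 5.1, 0.3 → best response Right.
Shop 1 against Far-R: payoffs 2.3, 2.6, 0.7, 1.2 → best response Center.
Shop 2 against Left: payoffs 1.3, 2.3, 1.9, 1.7, 3.5 → best response Far-R.
Shop 2 against Center: payoffs 2.6, 1.6, 2.7, 1.5, 4 → best response Far-R.
Shop 2 against Right: payoffs 4.3, 2.1, 4, 1.2, 4.7 → best response Far-R.
Shop 2 against Far-R: payoffs 2.2, 2.3, 3.6, 2.4, 5.8 → best response Far-R.
Mutual best responses: (Center, Far-R).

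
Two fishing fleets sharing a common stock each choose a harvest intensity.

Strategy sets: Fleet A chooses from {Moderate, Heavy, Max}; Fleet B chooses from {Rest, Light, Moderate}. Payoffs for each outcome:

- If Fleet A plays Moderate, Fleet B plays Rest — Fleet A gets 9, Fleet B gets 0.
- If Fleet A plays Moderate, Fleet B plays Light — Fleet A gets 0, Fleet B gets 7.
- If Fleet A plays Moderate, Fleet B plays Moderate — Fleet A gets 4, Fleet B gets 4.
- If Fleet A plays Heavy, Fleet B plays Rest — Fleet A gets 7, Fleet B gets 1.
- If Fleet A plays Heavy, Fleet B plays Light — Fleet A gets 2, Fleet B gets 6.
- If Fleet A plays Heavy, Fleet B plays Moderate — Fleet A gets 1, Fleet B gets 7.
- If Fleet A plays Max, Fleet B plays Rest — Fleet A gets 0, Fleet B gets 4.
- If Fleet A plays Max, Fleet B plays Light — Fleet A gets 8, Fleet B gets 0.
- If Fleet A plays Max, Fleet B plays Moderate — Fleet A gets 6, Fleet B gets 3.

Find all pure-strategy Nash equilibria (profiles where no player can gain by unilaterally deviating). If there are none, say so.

(Moderate, Rest): Fleet B can switch to Light (0 → 7). Not NE.
(Moderate, Light): Fleet A can switch to Heavy (0 → 2). Not NE.
(Moderate, Moderate): Fleet A can switch to Max (4 → 6). Not NE.
(Heavy, Rest): Fleet A can switch to Moderate (7 → 9). Not NE.
(Heavy, Light): Fleet A can switch to Max (2 → 8). Not NE.
(Heavy, Moderate): Fleet A can switch to Moderate (1 → 4). Not NE.
(Max, Rest): Fleet A can switch to Moderate (0 → 9). Not NE.
(Max, Light): Fleet B can switch to Rest (0 → 4). Not NE.
(Max, Moderate): Fleet B can switch to Rest (3 → 4). Not NE.

none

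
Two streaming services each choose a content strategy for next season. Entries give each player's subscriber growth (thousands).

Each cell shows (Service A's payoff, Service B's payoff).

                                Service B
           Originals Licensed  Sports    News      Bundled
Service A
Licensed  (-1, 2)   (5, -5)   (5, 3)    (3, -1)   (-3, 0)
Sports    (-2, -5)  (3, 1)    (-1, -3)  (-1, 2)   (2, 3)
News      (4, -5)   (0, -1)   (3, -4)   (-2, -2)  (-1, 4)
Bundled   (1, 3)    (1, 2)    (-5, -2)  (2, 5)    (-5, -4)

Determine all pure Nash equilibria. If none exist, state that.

Service A against Originals: payoffs -1, -2, 4, 1 → best response News.
Service A against Licensed: payoffs 5, 3, 0, 1 → best response Licensed.
Service A against Sports: payoffs 5, -1, 3, -5 → best response Licensed.
Service A against News: payoffs 3, -1, -2, 2 → best response Licensed.
Service A against Bundled: payoffs -3, 2, -1, -5 → best response Sports.
Service B against Licensed: payoffs 2, -5, 3, -1, 0 → best response Sports.
Service B against Sports: payoffs -5, 1, -3, 2, 3 → best response Bundled.
Service B against News: payoffs -5, -1, -4, -2, 4 → best response Bundled.
Service B against Bundled: payoffs 3, 2, -2, 5, -4 → best response News.
Mutual best responses: (Licensed, Sports); (Sports, Bundled).

(Licensed, Sports) and (Sports, Bundled)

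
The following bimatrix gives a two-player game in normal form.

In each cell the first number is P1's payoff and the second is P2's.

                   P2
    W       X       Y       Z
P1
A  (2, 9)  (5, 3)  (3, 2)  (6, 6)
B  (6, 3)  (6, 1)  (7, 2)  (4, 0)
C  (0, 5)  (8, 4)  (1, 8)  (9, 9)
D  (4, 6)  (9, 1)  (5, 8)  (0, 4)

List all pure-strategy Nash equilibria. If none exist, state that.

P1 against W: payoffs 2, 6, 0, 4 → best response B.
P1 against X: payoffs 5, 6, 8, 9 → best response D.
P1 against Y: payoffs 3, 7, 1, 5 → best response B.
P1 against Z: payoffs 6, 4, 9, 0 → best response C.
P2 against A: payoffs 9, 3, 2, 6 → best response W.
P2 against B: payoffs 3, 1, 2, 0 → best response W.
P2 against C: payoffs 5, 4, 8, 9 → best response Z.
P2 against D: payoffs 6, 1, 8, 4 → best response Y.
Mutual best responses: (B, W); (C, Z).

(B, W), (C, Z)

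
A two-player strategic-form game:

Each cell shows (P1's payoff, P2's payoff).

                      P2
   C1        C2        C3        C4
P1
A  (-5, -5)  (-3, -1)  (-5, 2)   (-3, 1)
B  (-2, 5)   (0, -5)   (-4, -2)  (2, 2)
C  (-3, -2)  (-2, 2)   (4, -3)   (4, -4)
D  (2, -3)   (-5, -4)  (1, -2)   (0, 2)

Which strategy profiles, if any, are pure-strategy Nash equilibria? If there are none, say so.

For each player, find the best response to each opponent profile; mutual best responses are the pure NE.
P1 against C1: payoffs -5, -2, -3, 2 → best response D.
P1 against C2: payoffs -3, 0, -2, -5 → best response B.
P1 against C3: payoffs -5, -4, 4, 1 → best response C.
P1 against C4: payoffs -3, 2, 4, 0 → best response C.
P2 against A: payoffs -5, -1, 2, 1 → best response C3.
P2 against B: payoffs 5, -5, -2, 2 → best response C1.
P2 against C: payoffs -2, 2, -3, -4 → best response C2.
P2 against D: payoffs -3, -4, -2, 2 → best response C4.
No profile is a mutual best response for all players.

This game has no pure Nash equilibrium.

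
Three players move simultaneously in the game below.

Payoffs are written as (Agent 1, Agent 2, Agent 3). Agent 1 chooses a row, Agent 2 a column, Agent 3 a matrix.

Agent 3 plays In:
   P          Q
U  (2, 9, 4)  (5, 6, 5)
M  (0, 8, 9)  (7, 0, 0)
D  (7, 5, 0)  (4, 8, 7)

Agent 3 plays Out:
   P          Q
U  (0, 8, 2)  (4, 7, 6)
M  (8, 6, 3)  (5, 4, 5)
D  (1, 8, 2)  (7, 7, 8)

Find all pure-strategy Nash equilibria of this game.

(U, P, In): Agent 1 can switch to D (2 → 7). Not NE.
(U, P, Out): Agent 1 can switch to M (0 → 8). Not NE.
(U, Q, In): Agent 1 can switch to M (5 → 7). Not NE.
(U, Q, Out): Agent 1 can switch to M (4 → 5). Not NE.
(M, P, In): Agent 1 can switch to U (0 → 2). Not NE.
(M, P, Out): Agent 3 can switch to In (3 → 9). Not NE.
(M, Q, In): Agent 2 can switch to P (0 → 8). Not NE.
(M, Q, Out): Agent 1 can switch to D (5 → 7). Not NE.
(The remaining 4 profiles each have a profitable deviation by the same check.)

No pure-strategy Nash equilibrium.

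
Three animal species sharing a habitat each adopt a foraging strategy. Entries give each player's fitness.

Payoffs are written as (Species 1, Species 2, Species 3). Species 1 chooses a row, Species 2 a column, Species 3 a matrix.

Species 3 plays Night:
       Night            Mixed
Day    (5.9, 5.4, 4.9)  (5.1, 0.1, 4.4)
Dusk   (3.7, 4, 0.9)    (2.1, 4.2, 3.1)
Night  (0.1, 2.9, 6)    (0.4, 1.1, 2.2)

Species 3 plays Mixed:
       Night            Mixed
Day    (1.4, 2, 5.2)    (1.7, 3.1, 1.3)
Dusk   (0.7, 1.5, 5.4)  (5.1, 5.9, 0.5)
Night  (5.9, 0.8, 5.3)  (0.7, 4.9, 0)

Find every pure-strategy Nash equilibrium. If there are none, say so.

Check each profile: it is a Nash equilibrium iff no player can strictly gain by switching unilaterally.
(Day, Night, Night): Species 3 can switch to Mixed (4.9 → 5.2). Not NE.
(Day, Night, Mixed): Species 1 can switch to Night (1.4 → 5.9). Not NE.
(Day, Mixed, Night): Species 2 can switch to Night (0.1 → 5.4). Not NE.
(Day, Mixed, Mixed): Species 1 can switch to Dusk (1.7 → 5.1). Not NE.
(Dusk, Night, Night): Species 1 can switch to Day (3.7 → 5.9). Not NE.
(Dusk, Night, Mixed): Species 1 can switch to Day (0.7 → 1.4). Not NE.
(Dusk, Mixed, Night): Species 1 can switch to Day (2.1 → 5.1). Not NE.
(Dusk, Mixed, Mixed): Species 3 can switch to Night (0.5 → 3.1). Not NE.
(The remaining 4 profiles each have a profitable deviation by the same check.)

There is no pure-strategy Nash equilibrium.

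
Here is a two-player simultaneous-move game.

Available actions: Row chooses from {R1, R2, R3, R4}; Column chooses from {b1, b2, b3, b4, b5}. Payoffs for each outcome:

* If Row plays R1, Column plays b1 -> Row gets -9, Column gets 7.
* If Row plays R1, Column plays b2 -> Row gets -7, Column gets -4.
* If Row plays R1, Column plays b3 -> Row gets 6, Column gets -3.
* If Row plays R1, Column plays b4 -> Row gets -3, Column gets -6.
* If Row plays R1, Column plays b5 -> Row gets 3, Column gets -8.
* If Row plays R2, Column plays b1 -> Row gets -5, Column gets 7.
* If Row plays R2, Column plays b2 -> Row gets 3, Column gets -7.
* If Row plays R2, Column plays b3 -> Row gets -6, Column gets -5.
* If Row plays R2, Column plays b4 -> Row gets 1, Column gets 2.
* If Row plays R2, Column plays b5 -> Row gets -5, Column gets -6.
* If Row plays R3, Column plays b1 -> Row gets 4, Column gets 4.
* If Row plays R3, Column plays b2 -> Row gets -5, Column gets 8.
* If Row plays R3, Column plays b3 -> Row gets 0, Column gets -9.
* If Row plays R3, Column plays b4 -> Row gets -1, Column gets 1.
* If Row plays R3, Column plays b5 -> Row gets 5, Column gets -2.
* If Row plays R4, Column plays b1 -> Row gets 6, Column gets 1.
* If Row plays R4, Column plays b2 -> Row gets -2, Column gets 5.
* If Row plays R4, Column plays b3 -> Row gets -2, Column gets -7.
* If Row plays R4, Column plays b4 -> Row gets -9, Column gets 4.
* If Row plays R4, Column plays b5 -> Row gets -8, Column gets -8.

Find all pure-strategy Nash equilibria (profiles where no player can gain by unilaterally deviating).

Row against b1: payoffs -9, -5, 4, 6 → best response R4.
Row against b2: payoffs -7, 3, -5, -2 → best response R2.
Row against b3: payoffs 6, -6, 0, -2 → best response R1.
Row against b4: payoffs -3, 1, -1, -9 → best response R2.
Row against b5: payoffs 3, -5, 5, -8 → best response R3.
Column against R1: payoffs 7, -4, -3, -6, -8 → best response b1.
Column against R2: payoffs 7, -7, -5, 2, -6 → best response b1.
Column against R3: payoffs 4, 8, -9, 1, -2 → best response b2.
Column against R4: payoffs 1, 5, -7, 4, -8 → best response b2.
No profile is a mutual best response for all players.

none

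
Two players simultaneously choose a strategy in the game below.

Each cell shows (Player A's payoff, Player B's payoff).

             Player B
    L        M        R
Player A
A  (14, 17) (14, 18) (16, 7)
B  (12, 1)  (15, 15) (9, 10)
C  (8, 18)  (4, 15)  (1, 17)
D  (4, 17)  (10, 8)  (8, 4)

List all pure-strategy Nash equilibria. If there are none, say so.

Pure NE: (B, M)

Mark each player's best response to every combination of opponents' strategies; a profile where every player is best-responding is a pure Nash equilibrium.
Player A against L: payoffs 14, 12, 8, 4 → best response A.
Player A against M: payoffs 14, 15, 4, 10 → best response B.
Player A against R: payoffs 16, 9, 1, 8 → best response A.
Player B against A: payoffs 17, 18, 7 → best response M.
Player B against B: payoffs 1, 15, 10 → best response M.
Player B against C: payoffs 18, 15, 17 → best response L.
Player B against D: payoffs 17, 8, 4 → best response L.
Mutual best responses: (B, M).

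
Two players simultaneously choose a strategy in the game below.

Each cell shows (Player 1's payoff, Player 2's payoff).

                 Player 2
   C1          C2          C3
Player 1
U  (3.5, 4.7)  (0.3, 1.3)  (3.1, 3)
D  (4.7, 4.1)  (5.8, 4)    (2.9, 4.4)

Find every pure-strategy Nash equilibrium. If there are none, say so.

Mark each player's best response to every combination of opponents' strategies; a profile where every player is best-responding is a pure Nash equilibrium.
Player 1 against C1: payoffs 3.5, 4.7 → best response D.
Player 1 against C2: payoffs 0.3, 5.8 → best response D.
Player 1 against C3: payoffs 3.1, 2.9 → best response U.
Player 2 against U: payoffs 4.7, 1.3, 3 → best response C1.
Player 2 against D: payoffs 4.1, 4, 4.4 → best response C3.
No profile is a mutual best response for all players.

No pure-strategy Nash equilibrium.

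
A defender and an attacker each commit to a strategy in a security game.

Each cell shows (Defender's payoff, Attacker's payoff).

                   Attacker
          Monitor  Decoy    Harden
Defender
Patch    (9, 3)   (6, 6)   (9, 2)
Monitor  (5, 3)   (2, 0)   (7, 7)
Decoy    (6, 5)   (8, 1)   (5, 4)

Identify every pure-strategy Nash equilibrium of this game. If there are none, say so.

(Patch, Monitor): Attacker can switch to Decoy (3 → 6). Not NE.
(Patch, Decoy): Defender can switch to Decoy (6 → 8). Not NE.
(Patch, Harden): Attacker can switch to Monitor (2 → 3). Not NE.
(Monitor, Monitor): Defender can switch to Patch (5 → 9). Not NE.
(Monitor, Decoy): Defender can switch to Patch (2 → 6). Not NE.
(Monitor, Harden): Defender can switch to Patch (7 → 9). Not NE.
(The remaining 3 profiles each have a profitable deviation by the same check.)

There is no pure-strategy Nash equilibrium.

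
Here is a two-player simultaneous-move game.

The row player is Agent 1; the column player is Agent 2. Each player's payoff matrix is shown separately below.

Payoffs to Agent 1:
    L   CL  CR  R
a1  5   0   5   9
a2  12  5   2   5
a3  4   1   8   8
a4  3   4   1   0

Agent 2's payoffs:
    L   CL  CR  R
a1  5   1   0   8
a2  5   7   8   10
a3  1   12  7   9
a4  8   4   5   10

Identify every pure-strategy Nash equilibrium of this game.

Pure NE: (a1, R)

For each player, find the best response to each opponent profile; mutual best responses are the pure NE.
Agent 1 against L: payoffs 5, 12, 4, 3 → best response a2.
Agent 1 against CL: payoffs 0, 5, 1, 4 → best response a2.
Agent 1 against CR: payoffs 5, 2, 8, 1 → best response a3.
Agent 1 against R: payoffs 9, 5, 8, 0 → best response a1.
Agent 2 against a1: payoffs 5, 1, 0, 8 → best response R.
Agent 2 against a2: payoffs 5, 7, 8, 10 → best response R.
Agent 2 against a3: payoffs 1, 12, 7, 9 → best response CL.
Agent 2 against a4: payoffs 8, 4, 5, 10 → best response R.
Mutual best responses: (a1, R).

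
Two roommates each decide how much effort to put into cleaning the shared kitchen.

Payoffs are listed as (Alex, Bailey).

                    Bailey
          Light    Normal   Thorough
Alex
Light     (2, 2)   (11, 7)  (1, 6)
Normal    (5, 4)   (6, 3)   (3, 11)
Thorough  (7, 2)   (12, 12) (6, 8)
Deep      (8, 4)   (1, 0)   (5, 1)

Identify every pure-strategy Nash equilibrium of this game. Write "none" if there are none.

Check each profile: it is a Nash equilibrium iff no player can strictly gain by switching unilaterally.
(Light, Light): Alex can switch to Normal (2 → 5). Not NE.
(Light, Normal): Alex can switch to Thorough (11 → 12). Not NE.
(Light, Thorough): Alex can switch to Normal (1 → 3). Not NE.
(Normal, Light): Alex can switch to Thorough (5 → 7). Not NE.
(Normal, Normal): Alex can switch to Light (6 → 11). Not NE.
(Normal, Thorough): Alex can switch to Thorough (3 → 6). Not NE.
(Thorough, Light): Alex can switch to Deep (7 → 8). Not NE.
(Thorough, Normal): Alex gets 12, best alternative 11; Bailey gets 12, best alternative 8. No profitable deviation — NE.
(Thorough, Thorough): Bailey can switch to Normal (8 → 12). Not NE.
(Deep, Light): Alex gets 8, best alternative 7; Bailey gets 4, best alternative 1. No profitable deviation — NE.
(Deep, Normal): Alex can switch to Light (1 → 11). Not NE.
(Deep, Thorough): Alex can switch to Thorough (5 → 6). Not NE.

(Thorough, Normal), (Deep, Light)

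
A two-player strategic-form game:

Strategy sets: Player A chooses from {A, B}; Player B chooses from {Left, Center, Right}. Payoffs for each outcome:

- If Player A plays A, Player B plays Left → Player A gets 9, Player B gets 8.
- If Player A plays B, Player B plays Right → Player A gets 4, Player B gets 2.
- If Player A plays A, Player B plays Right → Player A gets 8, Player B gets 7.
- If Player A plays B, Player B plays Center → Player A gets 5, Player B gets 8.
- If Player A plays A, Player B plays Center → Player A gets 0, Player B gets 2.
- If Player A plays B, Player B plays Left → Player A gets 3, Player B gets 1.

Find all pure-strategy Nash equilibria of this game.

The pure Nash equilibria are (A, Left) and (B, Center).

Player A against Left: payoffs 9, 3 → best response A.
Player A against Center: payoffs 0, 5 → best response B.
Player A against Right: payoffs 8, 4 → best response A.
Player B against A: payoffs 8, 2, 7 → best response Left.
Player B against B: payoffs 1, 8, 2 → best response Center.
Mutual best responses: (A, Left); (B, Center).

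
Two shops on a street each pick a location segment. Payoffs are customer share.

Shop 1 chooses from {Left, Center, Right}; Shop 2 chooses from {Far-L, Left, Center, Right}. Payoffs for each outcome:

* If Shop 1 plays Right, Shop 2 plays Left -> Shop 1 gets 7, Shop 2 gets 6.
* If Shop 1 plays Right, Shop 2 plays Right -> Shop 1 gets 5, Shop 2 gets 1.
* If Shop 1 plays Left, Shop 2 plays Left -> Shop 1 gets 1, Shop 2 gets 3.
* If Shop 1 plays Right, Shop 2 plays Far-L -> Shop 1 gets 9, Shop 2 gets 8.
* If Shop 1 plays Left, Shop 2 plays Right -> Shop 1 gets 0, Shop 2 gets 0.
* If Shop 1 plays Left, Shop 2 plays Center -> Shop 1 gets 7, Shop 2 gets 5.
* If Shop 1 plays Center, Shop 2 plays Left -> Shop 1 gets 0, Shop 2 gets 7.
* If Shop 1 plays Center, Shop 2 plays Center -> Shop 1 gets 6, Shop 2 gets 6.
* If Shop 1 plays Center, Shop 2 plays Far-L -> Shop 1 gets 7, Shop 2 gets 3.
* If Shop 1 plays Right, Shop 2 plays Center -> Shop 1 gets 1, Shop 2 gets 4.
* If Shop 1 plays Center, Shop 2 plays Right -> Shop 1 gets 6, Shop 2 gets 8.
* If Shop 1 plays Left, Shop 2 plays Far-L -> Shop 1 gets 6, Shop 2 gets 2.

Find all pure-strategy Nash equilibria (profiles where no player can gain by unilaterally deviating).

Shop 1 against Far-L: payoffs 6, 7, 9 → best response Right.
Shop 1 against Left: payoffs 1, 0, 7 → best response Right.
Shop 1 against Center: payoffs 7, 6, 1 → best response Left.
Shop 1 against Right: payoffs 0, 6, 5 → best response Center.
Shop 2 against Left: payoffs 2, 3, 5, 0 → best response Center.
Shop 2 against Center: payoffs 3, 7, 6, 8 → best response Right.
Shop 2 against Right: payoffs 8, 6, 4, 1 → best response Far-L.
Mutual best responses: (Left, Center); (Center, Right); (Right, Far-L).

The pure Nash equilibria are (Left, Center); (Center, Right); (Right, Far-L).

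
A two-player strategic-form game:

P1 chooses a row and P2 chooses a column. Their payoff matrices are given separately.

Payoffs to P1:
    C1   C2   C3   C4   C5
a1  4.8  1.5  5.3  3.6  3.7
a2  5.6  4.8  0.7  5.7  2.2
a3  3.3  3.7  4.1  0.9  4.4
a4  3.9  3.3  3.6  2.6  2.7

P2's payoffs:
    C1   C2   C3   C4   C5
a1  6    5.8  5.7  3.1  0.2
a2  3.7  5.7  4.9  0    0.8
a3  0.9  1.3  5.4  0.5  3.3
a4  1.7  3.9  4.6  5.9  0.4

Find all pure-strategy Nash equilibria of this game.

Pure NE: (a2, C2)

For each strategy profile, look for a profitable unilateral deviation.
(a1, C1): P1 can switch to a2 (4.8 → 5.6). Not NE.
(a1, C2): P1 can switch to a2 (1.5 → 4.8). Not NE.
(a1, C3): P2 can switch to C1 (5.7 → 6). Not NE.
(a1, C4): P1 can switch to a2 (3.6 → 5.7). Not NE.
(a1, C5): P1 can switch to a3 (3.7 → 4.4). Not NE.
(a2, C1): P2 can switch to C2 (3.7 → 5.7). Not NE.
(a2, C2): P1 gets 4.8, best alternative 3.7; P2 gets 5.7, best alternative 4.9. No profitable deviation — NE.
(a2, C3): P1 can switch to a1 (0.7 → 5.3). Not NE.
(a2, C4): P2 can switch to C1 (0 → 3.7). Not NE.
(a2, C5): P1 can switch to a1 (2.2 → 3.7). Not NE.
(a3, C1): P1 can switch to a1 (3.3 → 4.8). Not NE.
(The remaining 9 profiles each have a profitable deviation by the same check.)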